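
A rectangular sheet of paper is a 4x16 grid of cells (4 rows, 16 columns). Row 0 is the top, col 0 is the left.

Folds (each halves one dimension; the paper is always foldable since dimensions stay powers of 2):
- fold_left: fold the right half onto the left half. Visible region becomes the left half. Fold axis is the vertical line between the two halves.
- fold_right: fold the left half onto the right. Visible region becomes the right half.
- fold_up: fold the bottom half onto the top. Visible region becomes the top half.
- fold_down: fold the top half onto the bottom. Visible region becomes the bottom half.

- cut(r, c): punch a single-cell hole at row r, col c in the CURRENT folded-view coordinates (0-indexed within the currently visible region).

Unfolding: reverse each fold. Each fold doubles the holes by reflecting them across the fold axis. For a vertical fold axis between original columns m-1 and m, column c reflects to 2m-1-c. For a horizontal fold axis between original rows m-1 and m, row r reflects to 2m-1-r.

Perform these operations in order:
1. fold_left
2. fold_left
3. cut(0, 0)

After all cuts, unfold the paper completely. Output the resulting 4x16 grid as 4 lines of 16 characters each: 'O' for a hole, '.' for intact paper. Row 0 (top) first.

Answer: O......OO......O
................
................
................

Derivation:
Op 1 fold_left: fold axis v@8; visible region now rows[0,4) x cols[0,8) = 4x8
Op 2 fold_left: fold axis v@4; visible region now rows[0,4) x cols[0,4) = 4x4
Op 3 cut(0, 0): punch at orig (0,0); cuts so far [(0, 0)]; region rows[0,4) x cols[0,4) = 4x4
Unfold 1 (reflect across v@4): 2 holes -> [(0, 0), (0, 7)]
Unfold 2 (reflect across v@8): 4 holes -> [(0, 0), (0, 7), (0, 8), (0, 15)]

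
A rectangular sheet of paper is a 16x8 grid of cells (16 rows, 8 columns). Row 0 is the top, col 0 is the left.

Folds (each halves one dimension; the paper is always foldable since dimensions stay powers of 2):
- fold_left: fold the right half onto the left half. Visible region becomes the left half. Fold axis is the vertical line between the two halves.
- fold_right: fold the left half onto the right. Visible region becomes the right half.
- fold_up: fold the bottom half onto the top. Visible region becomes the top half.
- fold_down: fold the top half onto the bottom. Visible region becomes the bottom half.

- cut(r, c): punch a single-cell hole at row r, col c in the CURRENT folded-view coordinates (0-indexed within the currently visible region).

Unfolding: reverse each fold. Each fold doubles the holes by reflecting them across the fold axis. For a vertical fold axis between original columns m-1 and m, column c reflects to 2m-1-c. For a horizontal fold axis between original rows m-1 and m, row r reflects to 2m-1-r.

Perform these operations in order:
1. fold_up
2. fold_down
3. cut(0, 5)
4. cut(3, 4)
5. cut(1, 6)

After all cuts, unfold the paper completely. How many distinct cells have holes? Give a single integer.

Answer: 12

Derivation:
Op 1 fold_up: fold axis h@8; visible region now rows[0,8) x cols[0,8) = 8x8
Op 2 fold_down: fold axis h@4; visible region now rows[4,8) x cols[0,8) = 4x8
Op 3 cut(0, 5): punch at orig (4,5); cuts so far [(4, 5)]; region rows[4,8) x cols[0,8) = 4x8
Op 4 cut(3, 4): punch at orig (7,4); cuts so far [(4, 5), (7, 4)]; region rows[4,8) x cols[0,8) = 4x8
Op 5 cut(1, 6): punch at orig (5,6); cuts so far [(4, 5), (5, 6), (7, 4)]; region rows[4,8) x cols[0,8) = 4x8
Unfold 1 (reflect across h@4): 6 holes -> [(0, 4), (2, 6), (3, 5), (4, 5), (5, 6), (7, 4)]
Unfold 2 (reflect across h@8): 12 holes -> [(0, 4), (2, 6), (3, 5), (4, 5), (5, 6), (7, 4), (8, 4), (10, 6), (11, 5), (12, 5), (13, 6), (15, 4)]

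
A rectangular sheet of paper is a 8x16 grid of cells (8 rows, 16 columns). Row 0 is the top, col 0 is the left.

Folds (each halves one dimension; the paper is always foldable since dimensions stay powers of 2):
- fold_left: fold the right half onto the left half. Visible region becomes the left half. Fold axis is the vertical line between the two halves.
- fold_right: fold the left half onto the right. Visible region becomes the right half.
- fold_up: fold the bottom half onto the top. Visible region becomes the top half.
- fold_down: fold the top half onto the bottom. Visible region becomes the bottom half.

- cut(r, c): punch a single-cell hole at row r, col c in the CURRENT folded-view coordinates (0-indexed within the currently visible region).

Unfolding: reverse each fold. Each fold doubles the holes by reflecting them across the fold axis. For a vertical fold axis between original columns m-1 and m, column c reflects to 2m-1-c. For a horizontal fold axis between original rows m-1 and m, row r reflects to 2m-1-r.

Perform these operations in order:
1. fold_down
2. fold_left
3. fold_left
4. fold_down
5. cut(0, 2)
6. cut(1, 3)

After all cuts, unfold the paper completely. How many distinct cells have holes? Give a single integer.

Answer: 32

Derivation:
Op 1 fold_down: fold axis h@4; visible region now rows[4,8) x cols[0,16) = 4x16
Op 2 fold_left: fold axis v@8; visible region now rows[4,8) x cols[0,8) = 4x8
Op 3 fold_left: fold axis v@4; visible region now rows[4,8) x cols[0,4) = 4x4
Op 4 fold_down: fold axis h@6; visible region now rows[6,8) x cols[0,4) = 2x4
Op 5 cut(0, 2): punch at orig (6,2); cuts so far [(6, 2)]; region rows[6,8) x cols[0,4) = 2x4
Op 6 cut(1, 3): punch at orig (7,3); cuts so far [(6, 2), (7, 3)]; region rows[6,8) x cols[0,4) = 2x4
Unfold 1 (reflect across h@6): 4 holes -> [(4, 3), (5, 2), (6, 2), (7, 3)]
Unfold 2 (reflect across v@4): 8 holes -> [(4, 3), (4, 4), (5, 2), (5, 5), (6, 2), (6, 5), (7, 3), (7, 4)]
Unfold 3 (reflect across v@8): 16 holes -> [(4, 3), (4, 4), (4, 11), (4, 12), (5, 2), (5, 5), (5, 10), (5, 13), (6, 2), (6, 5), (6, 10), (6, 13), (7, 3), (7, 4), (7, 11), (7, 12)]
Unfold 4 (reflect across h@4): 32 holes -> [(0, 3), (0, 4), (0, 11), (0, 12), (1, 2), (1, 5), (1, 10), (1, 13), (2, 2), (2, 5), (2, 10), (2, 13), (3, 3), (3, 4), (3, 11), (3, 12), (4, 3), (4, 4), (4, 11), (4, 12), (5, 2), (5, 5), (5, 10), (5, 13), (6, 2), (6, 5), (6, 10), (6, 13), (7, 3), (7, 4), (7, 11), (7, 12)]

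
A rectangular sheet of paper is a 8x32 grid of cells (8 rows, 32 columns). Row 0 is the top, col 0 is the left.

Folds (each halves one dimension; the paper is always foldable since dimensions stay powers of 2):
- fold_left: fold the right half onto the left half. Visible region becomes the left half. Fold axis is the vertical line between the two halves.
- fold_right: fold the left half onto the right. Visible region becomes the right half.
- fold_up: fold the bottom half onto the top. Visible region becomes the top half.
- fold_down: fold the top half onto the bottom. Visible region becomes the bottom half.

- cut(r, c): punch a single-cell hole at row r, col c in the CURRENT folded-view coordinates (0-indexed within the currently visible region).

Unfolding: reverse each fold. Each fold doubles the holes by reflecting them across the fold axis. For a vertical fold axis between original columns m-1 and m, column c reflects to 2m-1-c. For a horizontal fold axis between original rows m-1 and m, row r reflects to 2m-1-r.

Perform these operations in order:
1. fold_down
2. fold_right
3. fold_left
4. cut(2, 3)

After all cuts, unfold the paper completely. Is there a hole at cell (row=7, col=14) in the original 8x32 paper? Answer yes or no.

Answer: no

Derivation:
Op 1 fold_down: fold axis h@4; visible region now rows[4,8) x cols[0,32) = 4x32
Op 2 fold_right: fold axis v@16; visible region now rows[4,8) x cols[16,32) = 4x16
Op 3 fold_left: fold axis v@24; visible region now rows[4,8) x cols[16,24) = 4x8
Op 4 cut(2, 3): punch at orig (6,19); cuts so far [(6, 19)]; region rows[4,8) x cols[16,24) = 4x8
Unfold 1 (reflect across v@24): 2 holes -> [(6, 19), (6, 28)]
Unfold 2 (reflect across v@16): 4 holes -> [(6, 3), (6, 12), (6, 19), (6, 28)]
Unfold 3 (reflect across h@4): 8 holes -> [(1, 3), (1, 12), (1, 19), (1, 28), (6, 3), (6, 12), (6, 19), (6, 28)]
Holes: [(1, 3), (1, 12), (1, 19), (1, 28), (6, 3), (6, 12), (6, 19), (6, 28)]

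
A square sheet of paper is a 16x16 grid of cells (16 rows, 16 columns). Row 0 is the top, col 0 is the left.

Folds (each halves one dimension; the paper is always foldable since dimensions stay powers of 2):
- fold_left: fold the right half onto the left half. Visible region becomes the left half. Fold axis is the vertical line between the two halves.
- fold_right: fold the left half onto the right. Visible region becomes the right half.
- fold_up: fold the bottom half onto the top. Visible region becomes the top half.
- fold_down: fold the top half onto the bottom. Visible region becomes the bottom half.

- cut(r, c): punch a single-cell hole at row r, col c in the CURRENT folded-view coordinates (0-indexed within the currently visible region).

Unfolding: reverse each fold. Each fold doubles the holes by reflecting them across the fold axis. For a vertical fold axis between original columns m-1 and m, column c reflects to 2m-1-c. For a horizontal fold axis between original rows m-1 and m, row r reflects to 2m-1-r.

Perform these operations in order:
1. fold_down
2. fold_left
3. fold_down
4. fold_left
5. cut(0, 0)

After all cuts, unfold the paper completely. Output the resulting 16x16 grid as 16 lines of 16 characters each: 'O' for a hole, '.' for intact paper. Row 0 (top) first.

Answer: ................
................
................
O......OO......O
O......OO......O
................
................
................
................
................
................
O......OO......O
O......OO......O
................
................
................

Derivation:
Op 1 fold_down: fold axis h@8; visible region now rows[8,16) x cols[0,16) = 8x16
Op 2 fold_left: fold axis v@8; visible region now rows[8,16) x cols[0,8) = 8x8
Op 3 fold_down: fold axis h@12; visible region now rows[12,16) x cols[0,8) = 4x8
Op 4 fold_left: fold axis v@4; visible region now rows[12,16) x cols[0,4) = 4x4
Op 5 cut(0, 0): punch at orig (12,0); cuts so far [(12, 0)]; region rows[12,16) x cols[0,4) = 4x4
Unfold 1 (reflect across v@4): 2 holes -> [(12, 0), (12, 7)]
Unfold 2 (reflect across h@12): 4 holes -> [(11, 0), (11, 7), (12, 0), (12, 7)]
Unfold 3 (reflect across v@8): 8 holes -> [(11, 0), (11, 7), (11, 8), (11, 15), (12, 0), (12, 7), (12, 8), (12, 15)]
Unfold 4 (reflect across h@8): 16 holes -> [(3, 0), (3, 7), (3, 8), (3, 15), (4, 0), (4, 7), (4, 8), (4, 15), (11, 0), (11, 7), (11, 8), (11, 15), (12, 0), (12, 7), (12, 8), (12, 15)]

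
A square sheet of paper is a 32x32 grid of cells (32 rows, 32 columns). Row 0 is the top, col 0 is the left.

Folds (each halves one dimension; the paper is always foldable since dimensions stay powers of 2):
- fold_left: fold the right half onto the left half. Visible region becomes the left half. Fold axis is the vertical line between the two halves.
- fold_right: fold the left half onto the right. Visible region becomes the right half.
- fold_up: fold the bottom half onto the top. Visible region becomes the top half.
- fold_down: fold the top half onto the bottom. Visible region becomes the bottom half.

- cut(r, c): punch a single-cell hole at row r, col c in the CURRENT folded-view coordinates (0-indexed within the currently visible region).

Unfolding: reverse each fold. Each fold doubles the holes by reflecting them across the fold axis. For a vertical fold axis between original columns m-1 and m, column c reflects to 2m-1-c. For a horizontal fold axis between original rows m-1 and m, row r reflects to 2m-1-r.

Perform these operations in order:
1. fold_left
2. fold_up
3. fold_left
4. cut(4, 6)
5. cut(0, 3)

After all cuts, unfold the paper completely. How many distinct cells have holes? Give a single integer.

Op 1 fold_left: fold axis v@16; visible region now rows[0,32) x cols[0,16) = 32x16
Op 2 fold_up: fold axis h@16; visible region now rows[0,16) x cols[0,16) = 16x16
Op 3 fold_left: fold axis v@8; visible region now rows[0,16) x cols[0,8) = 16x8
Op 4 cut(4, 6): punch at orig (4,6); cuts so far [(4, 6)]; region rows[0,16) x cols[0,8) = 16x8
Op 5 cut(0, 3): punch at orig (0,3); cuts so far [(0, 3), (4, 6)]; region rows[0,16) x cols[0,8) = 16x8
Unfold 1 (reflect across v@8): 4 holes -> [(0, 3), (0, 12), (4, 6), (4, 9)]
Unfold 2 (reflect across h@16): 8 holes -> [(0, 3), (0, 12), (4, 6), (4, 9), (27, 6), (27, 9), (31, 3), (31, 12)]
Unfold 3 (reflect across v@16): 16 holes -> [(0, 3), (0, 12), (0, 19), (0, 28), (4, 6), (4, 9), (4, 22), (4, 25), (27, 6), (27, 9), (27, 22), (27, 25), (31, 3), (31, 12), (31, 19), (31, 28)]

Answer: 16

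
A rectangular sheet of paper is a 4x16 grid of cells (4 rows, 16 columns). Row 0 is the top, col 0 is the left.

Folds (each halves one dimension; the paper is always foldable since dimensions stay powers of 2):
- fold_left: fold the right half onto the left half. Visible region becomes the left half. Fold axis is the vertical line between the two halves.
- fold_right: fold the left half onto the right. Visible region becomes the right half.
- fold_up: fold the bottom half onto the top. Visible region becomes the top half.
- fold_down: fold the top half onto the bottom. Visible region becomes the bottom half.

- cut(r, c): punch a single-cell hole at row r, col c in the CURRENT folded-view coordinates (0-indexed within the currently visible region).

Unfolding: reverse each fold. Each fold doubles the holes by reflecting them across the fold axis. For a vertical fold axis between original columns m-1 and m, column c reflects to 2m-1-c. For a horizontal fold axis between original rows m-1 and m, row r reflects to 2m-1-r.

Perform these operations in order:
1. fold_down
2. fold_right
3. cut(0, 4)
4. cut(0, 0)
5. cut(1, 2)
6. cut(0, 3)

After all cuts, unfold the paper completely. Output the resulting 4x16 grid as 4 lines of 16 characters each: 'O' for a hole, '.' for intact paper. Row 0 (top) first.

Op 1 fold_down: fold axis h@2; visible region now rows[2,4) x cols[0,16) = 2x16
Op 2 fold_right: fold axis v@8; visible region now rows[2,4) x cols[8,16) = 2x8
Op 3 cut(0, 4): punch at orig (2,12); cuts so far [(2, 12)]; region rows[2,4) x cols[8,16) = 2x8
Op 4 cut(0, 0): punch at orig (2,8); cuts so far [(2, 8), (2, 12)]; region rows[2,4) x cols[8,16) = 2x8
Op 5 cut(1, 2): punch at orig (3,10); cuts so far [(2, 8), (2, 12), (3, 10)]; region rows[2,4) x cols[8,16) = 2x8
Op 6 cut(0, 3): punch at orig (2,11); cuts so far [(2, 8), (2, 11), (2, 12), (3, 10)]; region rows[2,4) x cols[8,16) = 2x8
Unfold 1 (reflect across v@8): 8 holes -> [(2, 3), (2, 4), (2, 7), (2, 8), (2, 11), (2, 12), (3, 5), (3, 10)]
Unfold 2 (reflect across h@2): 16 holes -> [(0, 5), (0, 10), (1, 3), (1, 4), (1, 7), (1, 8), (1, 11), (1, 12), (2, 3), (2, 4), (2, 7), (2, 8), (2, 11), (2, 12), (3, 5), (3, 10)]

Answer: .....O....O.....
...OO..OO..OO...
...OO..OO..OO...
.....O....O.....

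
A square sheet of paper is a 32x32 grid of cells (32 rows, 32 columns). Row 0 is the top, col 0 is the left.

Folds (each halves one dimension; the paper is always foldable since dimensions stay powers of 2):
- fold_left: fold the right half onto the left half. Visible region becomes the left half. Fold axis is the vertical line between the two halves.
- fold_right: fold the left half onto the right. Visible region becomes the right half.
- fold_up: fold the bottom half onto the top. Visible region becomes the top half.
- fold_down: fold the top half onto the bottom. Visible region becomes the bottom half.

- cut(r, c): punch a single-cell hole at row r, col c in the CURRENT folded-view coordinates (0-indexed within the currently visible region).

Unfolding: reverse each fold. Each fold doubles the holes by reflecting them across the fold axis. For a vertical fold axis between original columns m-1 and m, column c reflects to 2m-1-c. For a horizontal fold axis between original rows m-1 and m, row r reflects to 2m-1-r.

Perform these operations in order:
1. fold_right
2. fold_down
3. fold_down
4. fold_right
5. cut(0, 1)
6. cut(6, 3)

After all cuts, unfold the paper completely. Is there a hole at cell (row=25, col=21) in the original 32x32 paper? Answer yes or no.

Op 1 fold_right: fold axis v@16; visible region now rows[0,32) x cols[16,32) = 32x16
Op 2 fold_down: fold axis h@16; visible region now rows[16,32) x cols[16,32) = 16x16
Op 3 fold_down: fold axis h@24; visible region now rows[24,32) x cols[16,32) = 8x16
Op 4 fold_right: fold axis v@24; visible region now rows[24,32) x cols[24,32) = 8x8
Op 5 cut(0, 1): punch at orig (24,25); cuts so far [(24, 25)]; region rows[24,32) x cols[24,32) = 8x8
Op 6 cut(6, 3): punch at orig (30,27); cuts so far [(24, 25), (30, 27)]; region rows[24,32) x cols[24,32) = 8x8
Unfold 1 (reflect across v@24): 4 holes -> [(24, 22), (24, 25), (30, 20), (30, 27)]
Unfold 2 (reflect across h@24): 8 holes -> [(17, 20), (17, 27), (23, 22), (23, 25), (24, 22), (24, 25), (30, 20), (30, 27)]
Unfold 3 (reflect across h@16): 16 holes -> [(1, 20), (1, 27), (7, 22), (7, 25), (8, 22), (8, 25), (14, 20), (14, 27), (17, 20), (17, 27), (23, 22), (23, 25), (24, 22), (24, 25), (30, 20), (30, 27)]
Unfold 4 (reflect across v@16): 32 holes -> [(1, 4), (1, 11), (1, 20), (1, 27), (7, 6), (7, 9), (7, 22), (7, 25), (8, 6), (8, 9), (8, 22), (8, 25), (14, 4), (14, 11), (14, 20), (14, 27), (17, 4), (17, 11), (17, 20), (17, 27), (23, 6), (23, 9), (23, 22), (23, 25), (24, 6), (24, 9), (24, 22), (24, 25), (30, 4), (30, 11), (30, 20), (30, 27)]
Holes: [(1, 4), (1, 11), (1, 20), (1, 27), (7, 6), (7, 9), (7, 22), (7, 25), (8, 6), (8, 9), (8, 22), (8, 25), (14, 4), (14, 11), (14, 20), (14, 27), (17, 4), (17, 11), (17, 20), (17, 27), (23, 6), (23, 9), (23, 22), (23, 25), (24, 6), (24, 9), (24, 22), (24, 25), (30, 4), (30, 11), (30, 20), (30, 27)]

Answer: no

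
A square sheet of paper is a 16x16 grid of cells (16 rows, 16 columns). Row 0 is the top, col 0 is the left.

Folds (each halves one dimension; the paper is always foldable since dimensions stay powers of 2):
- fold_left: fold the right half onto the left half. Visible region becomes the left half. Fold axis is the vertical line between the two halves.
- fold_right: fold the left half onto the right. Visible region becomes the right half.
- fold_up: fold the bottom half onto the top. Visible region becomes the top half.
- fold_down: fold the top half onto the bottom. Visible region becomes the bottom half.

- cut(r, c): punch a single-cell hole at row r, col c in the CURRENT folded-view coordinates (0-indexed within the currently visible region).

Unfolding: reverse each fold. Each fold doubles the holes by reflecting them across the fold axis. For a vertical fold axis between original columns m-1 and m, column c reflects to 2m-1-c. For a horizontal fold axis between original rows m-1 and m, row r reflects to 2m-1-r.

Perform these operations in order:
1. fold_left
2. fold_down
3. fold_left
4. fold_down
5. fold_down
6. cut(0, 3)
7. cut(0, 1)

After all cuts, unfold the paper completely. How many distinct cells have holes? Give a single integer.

Op 1 fold_left: fold axis v@8; visible region now rows[0,16) x cols[0,8) = 16x8
Op 2 fold_down: fold axis h@8; visible region now rows[8,16) x cols[0,8) = 8x8
Op 3 fold_left: fold axis v@4; visible region now rows[8,16) x cols[0,4) = 8x4
Op 4 fold_down: fold axis h@12; visible region now rows[12,16) x cols[0,4) = 4x4
Op 5 fold_down: fold axis h@14; visible region now rows[14,16) x cols[0,4) = 2x4
Op 6 cut(0, 3): punch at orig (14,3); cuts so far [(14, 3)]; region rows[14,16) x cols[0,4) = 2x4
Op 7 cut(0, 1): punch at orig (14,1); cuts so far [(14, 1), (14, 3)]; region rows[14,16) x cols[0,4) = 2x4
Unfold 1 (reflect across h@14): 4 holes -> [(13, 1), (13, 3), (14, 1), (14, 3)]
Unfold 2 (reflect across h@12): 8 holes -> [(9, 1), (9, 3), (10, 1), (10, 3), (13, 1), (13, 3), (14, 1), (14, 3)]
Unfold 3 (reflect across v@4): 16 holes -> [(9, 1), (9, 3), (9, 4), (9, 6), (10, 1), (10, 3), (10, 4), (10, 6), (13, 1), (13, 3), (13, 4), (13, 6), (14, 1), (14, 3), (14, 4), (14, 6)]
Unfold 4 (reflect across h@8): 32 holes -> [(1, 1), (1, 3), (1, 4), (1, 6), (2, 1), (2, 3), (2, 4), (2, 6), (5, 1), (5, 3), (5, 4), (5, 6), (6, 1), (6, 3), (6, 4), (6, 6), (9, 1), (9, 3), (9, 4), (9, 6), (10, 1), (10, 3), (10, 4), (10, 6), (13, 1), (13, 3), (13, 4), (13, 6), (14, 1), (14, 3), (14, 4), (14, 6)]
Unfold 5 (reflect across v@8): 64 holes -> [(1, 1), (1, 3), (1, 4), (1, 6), (1, 9), (1, 11), (1, 12), (1, 14), (2, 1), (2, 3), (2, 4), (2, 6), (2, 9), (2, 11), (2, 12), (2, 14), (5, 1), (5, 3), (5, 4), (5, 6), (5, 9), (5, 11), (5, 12), (5, 14), (6, 1), (6, 3), (6, 4), (6, 6), (6, 9), (6, 11), (6, 12), (6, 14), (9, 1), (9, 3), (9, 4), (9, 6), (9, 9), (9, 11), (9, 12), (9, 14), (10, 1), (10, 3), (10, 4), (10, 6), (10, 9), (10, 11), (10, 12), (10, 14), (13, 1), (13, 3), (13, 4), (13, 6), (13, 9), (13, 11), (13, 12), (13, 14), (14, 1), (14, 3), (14, 4), (14, 6), (14, 9), (14, 11), (14, 12), (14, 14)]

Answer: 64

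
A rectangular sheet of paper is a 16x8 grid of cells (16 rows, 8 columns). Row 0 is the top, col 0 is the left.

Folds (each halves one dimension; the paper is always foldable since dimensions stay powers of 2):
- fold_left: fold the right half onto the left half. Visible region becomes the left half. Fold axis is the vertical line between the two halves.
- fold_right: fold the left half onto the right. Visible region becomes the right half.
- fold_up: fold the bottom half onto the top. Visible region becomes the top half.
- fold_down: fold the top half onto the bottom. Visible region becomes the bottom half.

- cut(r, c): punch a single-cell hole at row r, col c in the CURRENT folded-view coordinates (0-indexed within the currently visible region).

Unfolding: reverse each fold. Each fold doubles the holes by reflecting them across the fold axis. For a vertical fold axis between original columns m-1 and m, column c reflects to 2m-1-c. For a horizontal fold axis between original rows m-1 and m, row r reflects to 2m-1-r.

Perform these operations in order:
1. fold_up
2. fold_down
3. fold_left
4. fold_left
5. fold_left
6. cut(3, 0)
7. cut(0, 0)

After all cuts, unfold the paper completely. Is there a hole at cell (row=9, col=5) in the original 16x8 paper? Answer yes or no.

Op 1 fold_up: fold axis h@8; visible region now rows[0,8) x cols[0,8) = 8x8
Op 2 fold_down: fold axis h@4; visible region now rows[4,8) x cols[0,8) = 4x8
Op 3 fold_left: fold axis v@4; visible region now rows[4,8) x cols[0,4) = 4x4
Op 4 fold_left: fold axis v@2; visible region now rows[4,8) x cols[0,2) = 4x2
Op 5 fold_left: fold axis v@1; visible region now rows[4,8) x cols[0,1) = 4x1
Op 6 cut(3, 0): punch at orig (7,0); cuts so far [(7, 0)]; region rows[4,8) x cols[0,1) = 4x1
Op 7 cut(0, 0): punch at orig (4,0); cuts so far [(4, 0), (7, 0)]; region rows[4,8) x cols[0,1) = 4x1
Unfold 1 (reflect across v@1): 4 holes -> [(4, 0), (4, 1), (7, 0), (7, 1)]
Unfold 2 (reflect across v@2): 8 holes -> [(4, 0), (4, 1), (4, 2), (4, 3), (7, 0), (7, 1), (7, 2), (7, 3)]
Unfold 3 (reflect across v@4): 16 holes -> [(4, 0), (4, 1), (4, 2), (4, 3), (4, 4), (4, 5), (4, 6), (4, 7), (7, 0), (7, 1), (7, 2), (7, 3), (7, 4), (7, 5), (7, 6), (7, 7)]
Unfold 4 (reflect across h@4): 32 holes -> [(0, 0), (0, 1), (0, 2), (0, 3), (0, 4), (0, 5), (0, 6), (0, 7), (3, 0), (3, 1), (3, 2), (3, 3), (3, 4), (3, 5), (3, 6), (3, 7), (4, 0), (4, 1), (4, 2), (4, 3), (4, 4), (4, 5), (4, 6), (4, 7), (7, 0), (7, 1), (7, 2), (7, 3), (7, 4), (7, 5), (7, 6), (7, 7)]
Unfold 5 (reflect across h@8): 64 holes -> [(0, 0), (0, 1), (0, 2), (0, 3), (0, 4), (0, 5), (0, 6), (0, 7), (3, 0), (3, 1), (3, 2), (3, 3), (3, 4), (3, 5), (3, 6), (3, 7), (4, 0), (4, 1), (4, 2), (4, 3), (4, 4), (4, 5), (4, 6), (4, 7), (7, 0), (7, 1), (7, 2), (7, 3), (7, 4), (7, 5), (7, 6), (7, 7), (8, 0), (8, 1), (8, 2), (8, 3), (8, 4), (8, 5), (8, 6), (8, 7), (11, 0), (11, 1), (11, 2), (11, 3), (11, 4), (11, 5), (11, 6), (11, 7), (12, 0), (12, 1), (12, 2), (12, 3), (12, 4), (12, 5), (12, 6), (12, 7), (15, 0), (15, 1), (15, 2), (15, 3), (15, 4), (15, 5), (15, 6), (15, 7)]
Holes: [(0, 0), (0, 1), (0, 2), (0, 3), (0, 4), (0, 5), (0, 6), (0, 7), (3, 0), (3, 1), (3, 2), (3, 3), (3, 4), (3, 5), (3, 6), (3, 7), (4, 0), (4, 1), (4, 2), (4, 3), (4, 4), (4, 5), (4, 6), (4, 7), (7, 0), (7, 1), (7, 2), (7, 3), (7, 4), (7, 5), (7, 6), (7, 7), (8, 0), (8, 1), (8, 2), (8, 3), (8, 4), (8, 5), (8, 6), (8, 7), (11, 0), (11, 1), (11, 2), (11, 3), (11, 4), (11, 5), (11, 6), (11, 7), (12, 0), (12, 1), (12, 2), (12, 3), (12, 4), (12, 5), (12, 6), (12, 7), (15, 0), (15, 1), (15, 2), (15, 3), (15, 4), (15, 5), (15, 6), (15, 7)]

Answer: no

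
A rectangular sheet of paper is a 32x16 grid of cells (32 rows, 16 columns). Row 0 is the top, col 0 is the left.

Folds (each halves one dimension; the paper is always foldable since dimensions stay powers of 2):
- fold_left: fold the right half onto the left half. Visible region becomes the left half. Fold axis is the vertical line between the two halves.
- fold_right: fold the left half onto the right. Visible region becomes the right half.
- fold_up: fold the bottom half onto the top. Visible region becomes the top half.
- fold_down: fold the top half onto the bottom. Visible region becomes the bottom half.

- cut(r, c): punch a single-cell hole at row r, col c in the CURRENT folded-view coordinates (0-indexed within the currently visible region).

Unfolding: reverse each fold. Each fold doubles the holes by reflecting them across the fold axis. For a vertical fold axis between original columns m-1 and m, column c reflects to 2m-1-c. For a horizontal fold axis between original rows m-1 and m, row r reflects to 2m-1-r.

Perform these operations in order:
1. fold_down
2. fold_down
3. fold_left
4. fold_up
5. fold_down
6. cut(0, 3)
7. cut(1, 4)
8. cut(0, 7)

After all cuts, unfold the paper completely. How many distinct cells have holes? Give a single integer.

Answer: 96

Derivation:
Op 1 fold_down: fold axis h@16; visible region now rows[16,32) x cols[0,16) = 16x16
Op 2 fold_down: fold axis h@24; visible region now rows[24,32) x cols[0,16) = 8x16
Op 3 fold_left: fold axis v@8; visible region now rows[24,32) x cols[0,8) = 8x8
Op 4 fold_up: fold axis h@28; visible region now rows[24,28) x cols[0,8) = 4x8
Op 5 fold_down: fold axis h@26; visible region now rows[26,28) x cols[0,8) = 2x8
Op 6 cut(0, 3): punch at orig (26,3); cuts so far [(26, 3)]; region rows[26,28) x cols[0,8) = 2x8
Op 7 cut(1, 4): punch at orig (27,4); cuts so far [(26, 3), (27, 4)]; region rows[26,28) x cols[0,8) = 2x8
Op 8 cut(0, 7): punch at orig (26,7); cuts so far [(26, 3), (26, 7), (27, 4)]; region rows[26,28) x cols[0,8) = 2x8
Unfold 1 (reflect across h@26): 6 holes -> [(24, 4), (25, 3), (25, 7), (26, 3), (26, 7), (27, 4)]
Unfold 2 (reflect across h@28): 12 holes -> [(24, 4), (25, 3), (25, 7), (26, 3), (26, 7), (27, 4), (28, 4), (29, 3), (29, 7), (30, 3), (30, 7), (31, 4)]
Unfold 3 (reflect across v@8): 24 holes -> [(24, 4), (24, 11), (25, 3), (25, 7), (25, 8), (25, 12), (26, 3), (26, 7), (26, 8), (26, 12), (27, 4), (27, 11), (28, 4), (28, 11), (29, 3), (29, 7), (29, 8), (29, 12), (30, 3), (30, 7), (30, 8), (30, 12), (31, 4), (31, 11)]
Unfold 4 (reflect across h@24): 48 holes -> [(16, 4), (16, 11), (17, 3), (17, 7), (17, 8), (17, 12), (18, 3), (18, 7), (18, 8), (18, 12), (19, 4), (19, 11), (20, 4), (20, 11), (21, 3), (21, 7), (21, 8), (21, 12), (22, 3), (22, 7), (22, 8), (22, 12), (23, 4), (23, 11), (24, 4), (24, 11), (25, 3), (25, 7), (25, 8), (25, 12), (26, 3), (26, 7), (26, 8), (26, 12), (27, 4), (27, 11), (28, 4), (28, 11), (29, 3), (29, 7), (29, 8), (29, 12), (30, 3), (30, 7), (30, 8), (30, 12), (31, 4), (31, 11)]
Unfold 5 (reflect across h@16): 96 holes -> [(0, 4), (0, 11), (1, 3), (1, 7), (1, 8), (1, 12), (2, 3), (2, 7), (2, 8), (2, 12), (3, 4), (3, 11), (4, 4), (4, 11), (5, 3), (5, 7), (5, 8), (5, 12), (6, 3), (6, 7), (6, 8), (6, 12), (7, 4), (7, 11), (8, 4), (8, 11), (9, 3), (9, 7), (9, 8), (9, 12), (10, 3), (10, 7), (10, 8), (10, 12), (11, 4), (11, 11), (12, 4), (12, 11), (13, 3), (13, 7), (13, 8), (13, 12), (14, 3), (14, 7), (14, 8), (14, 12), (15, 4), (15, 11), (16, 4), (16, 11), (17, 3), (17, 7), (17, 8), (17, 12), (18, 3), (18, 7), (18, 8), (18, 12), (19, 4), (19, 11), (20, 4), (20, 11), (21, 3), (21, 7), (21, 8), (21, 12), (22, 3), (22, 7), (22, 8), (22, 12), (23, 4), (23, 11), (24, 4), (24, 11), (25, 3), (25, 7), (25, 8), (25, 12), (26, 3), (26, 7), (26, 8), (26, 12), (27, 4), (27, 11), (28, 4), (28, 11), (29, 3), (29, 7), (29, 8), (29, 12), (30, 3), (30, 7), (30, 8), (30, 12), (31, 4), (31, 11)]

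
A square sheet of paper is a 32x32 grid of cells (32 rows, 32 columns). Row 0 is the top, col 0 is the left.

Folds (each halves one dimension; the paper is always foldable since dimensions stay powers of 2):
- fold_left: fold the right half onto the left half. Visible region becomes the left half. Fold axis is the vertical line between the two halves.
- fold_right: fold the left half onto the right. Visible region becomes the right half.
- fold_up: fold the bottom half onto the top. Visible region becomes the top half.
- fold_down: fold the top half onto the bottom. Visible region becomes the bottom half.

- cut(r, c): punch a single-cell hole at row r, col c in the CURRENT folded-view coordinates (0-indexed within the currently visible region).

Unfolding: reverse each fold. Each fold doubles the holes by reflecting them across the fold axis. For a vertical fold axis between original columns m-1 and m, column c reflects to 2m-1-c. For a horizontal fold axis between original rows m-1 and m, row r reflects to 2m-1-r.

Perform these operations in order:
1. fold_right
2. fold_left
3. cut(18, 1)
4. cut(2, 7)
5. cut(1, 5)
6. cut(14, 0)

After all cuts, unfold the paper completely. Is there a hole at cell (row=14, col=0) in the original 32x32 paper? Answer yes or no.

Op 1 fold_right: fold axis v@16; visible region now rows[0,32) x cols[16,32) = 32x16
Op 2 fold_left: fold axis v@24; visible region now rows[0,32) x cols[16,24) = 32x8
Op 3 cut(18, 1): punch at orig (18,17); cuts so far [(18, 17)]; region rows[0,32) x cols[16,24) = 32x8
Op 4 cut(2, 7): punch at orig (2,23); cuts so far [(2, 23), (18, 17)]; region rows[0,32) x cols[16,24) = 32x8
Op 5 cut(1, 5): punch at orig (1,21); cuts so far [(1, 21), (2, 23), (18, 17)]; region rows[0,32) x cols[16,24) = 32x8
Op 6 cut(14, 0): punch at orig (14,16); cuts so far [(1, 21), (2, 23), (14, 16), (18, 17)]; region rows[0,32) x cols[16,24) = 32x8
Unfold 1 (reflect across v@24): 8 holes -> [(1, 21), (1, 26), (2, 23), (2, 24), (14, 16), (14, 31), (18, 17), (18, 30)]
Unfold 2 (reflect across v@16): 16 holes -> [(1, 5), (1, 10), (1, 21), (1, 26), (2, 7), (2, 8), (2, 23), (2, 24), (14, 0), (14, 15), (14, 16), (14, 31), (18, 1), (18, 14), (18, 17), (18, 30)]
Holes: [(1, 5), (1, 10), (1, 21), (1, 26), (2, 7), (2, 8), (2, 23), (2, 24), (14, 0), (14, 15), (14, 16), (14, 31), (18, 1), (18, 14), (18, 17), (18, 30)]

Answer: yes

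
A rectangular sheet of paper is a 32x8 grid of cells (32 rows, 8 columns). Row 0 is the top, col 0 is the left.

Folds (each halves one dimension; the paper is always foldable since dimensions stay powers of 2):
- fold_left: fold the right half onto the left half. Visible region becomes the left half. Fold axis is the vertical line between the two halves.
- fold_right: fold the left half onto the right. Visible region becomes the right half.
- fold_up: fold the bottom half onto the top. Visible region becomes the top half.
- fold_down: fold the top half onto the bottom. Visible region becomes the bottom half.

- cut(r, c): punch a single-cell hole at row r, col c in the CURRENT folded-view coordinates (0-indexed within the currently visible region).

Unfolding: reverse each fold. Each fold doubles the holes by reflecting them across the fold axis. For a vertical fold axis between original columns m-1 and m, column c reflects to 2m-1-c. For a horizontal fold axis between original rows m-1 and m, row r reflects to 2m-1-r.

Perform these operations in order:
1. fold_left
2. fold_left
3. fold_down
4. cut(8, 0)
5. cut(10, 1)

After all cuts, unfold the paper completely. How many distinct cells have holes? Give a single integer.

Answer: 16

Derivation:
Op 1 fold_left: fold axis v@4; visible region now rows[0,32) x cols[0,4) = 32x4
Op 2 fold_left: fold axis v@2; visible region now rows[0,32) x cols[0,2) = 32x2
Op 3 fold_down: fold axis h@16; visible region now rows[16,32) x cols[0,2) = 16x2
Op 4 cut(8, 0): punch at orig (24,0); cuts so far [(24, 0)]; region rows[16,32) x cols[0,2) = 16x2
Op 5 cut(10, 1): punch at orig (26,1); cuts so far [(24, 0), (26, 1)]; region rows[16,32) x cols[0,2) = 16x2
Unfold 1 (reflect across h@16): 4 holes -> [(5, 1), (7, 0), (24, 0), (26, 1)]
Unfold 2 (reflect across v@2): 8 holes -> [(5, 1), (5, 2), (7, 0), (7, 3), (24, 0), (24, 3), (26, 1), (26, 2)]
Unfold 3 (reflect across v@4): 16 holes -> [(5, 1), (5, 2), (5, 5), (5, 6), (7, 0), (7, 3), (7, 4), (7, 7), (24, 0), (24, 3), (24, 4), (24, 7), (26, 1), (26, 2), (26, 5), (26, 6)]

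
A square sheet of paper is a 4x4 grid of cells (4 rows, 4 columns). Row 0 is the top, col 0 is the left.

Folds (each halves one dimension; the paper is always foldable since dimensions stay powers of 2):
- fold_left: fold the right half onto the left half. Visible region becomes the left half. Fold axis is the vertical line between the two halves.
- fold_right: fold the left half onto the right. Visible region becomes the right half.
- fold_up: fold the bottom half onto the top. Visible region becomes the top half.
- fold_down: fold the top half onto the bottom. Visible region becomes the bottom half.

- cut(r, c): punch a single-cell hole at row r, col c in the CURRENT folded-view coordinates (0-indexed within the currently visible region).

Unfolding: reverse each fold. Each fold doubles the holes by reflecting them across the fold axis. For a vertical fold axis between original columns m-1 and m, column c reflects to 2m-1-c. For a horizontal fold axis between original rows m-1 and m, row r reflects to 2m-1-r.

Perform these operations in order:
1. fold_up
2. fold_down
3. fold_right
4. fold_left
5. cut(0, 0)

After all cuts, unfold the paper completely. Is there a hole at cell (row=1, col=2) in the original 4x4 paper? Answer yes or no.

Op 1 fold_up: fold axis h@2; visible region now rows[0,2) x cols[0,4) = 2x4
Op 2 fold_down: fold axis h@1; visible region now rows[1,2) x cols[0,4) = 1x4
Op 3 fold_right: fold axis v@2; visible region now rows[1,2) x cols[2,4) = 1x2
Op 4 fold_left: fold axis v@3; visible region now rows[1,2) x cols[2,3) = 1x1
Op 5 cut(0, 0): punch at orig (1,2); cuts so far [(1, 2)]; region rows[1,2) x cols[2,3) = 1x1
Unfold 1 (reflect across v@3): 2 holes -> [(1, 2), (1, 3)]
Unfold 2 (reflect across v@2): 4 holes -> [(1, 0), (1, 1), (1, 2), (1, 3)]
Unfold 3 (reflect across h@1): 8 holes -> [(0, 0), (0, 1), (0, 2), (0, 3), (1, 0), (1, 1), (1, 2), (1, 3)]
Unfold 4 (reflect across h@2): 16 holes -> [(0, 0), (0, 1), (0, 2), (0, 3), (1, 0), (1, 1), (1, 2), (1, 3), (2, 0), (2, 1), (2, 2), (2, 3), (3, 0), (3, 1), (3, 2), (3, 3)]
Holes: [(0, 0), (0, 1), (0, 2), (0, 3), (1, 0), (1, 1), (1, 2), (1, 3), (2, 0), (2, 1), (2, 2), (2, 3), (3, 0), (3, 1), (3, 2), (3, 3)]

Answer: yes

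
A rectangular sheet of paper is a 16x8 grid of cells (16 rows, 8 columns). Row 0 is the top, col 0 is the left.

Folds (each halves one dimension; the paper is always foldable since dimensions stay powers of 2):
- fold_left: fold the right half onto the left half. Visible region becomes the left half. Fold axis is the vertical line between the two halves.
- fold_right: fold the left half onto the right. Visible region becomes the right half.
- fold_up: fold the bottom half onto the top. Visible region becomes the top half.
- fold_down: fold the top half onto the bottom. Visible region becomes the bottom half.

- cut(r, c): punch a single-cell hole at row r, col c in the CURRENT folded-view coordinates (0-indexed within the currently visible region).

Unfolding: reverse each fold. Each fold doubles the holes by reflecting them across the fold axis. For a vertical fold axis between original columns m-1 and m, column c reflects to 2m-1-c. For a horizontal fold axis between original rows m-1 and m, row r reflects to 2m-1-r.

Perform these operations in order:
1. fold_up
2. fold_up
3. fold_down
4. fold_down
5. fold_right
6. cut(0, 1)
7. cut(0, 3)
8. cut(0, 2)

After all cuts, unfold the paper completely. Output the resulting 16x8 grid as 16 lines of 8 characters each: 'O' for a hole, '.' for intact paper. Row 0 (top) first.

Op 1 fold_up: fold axis h@8; visible region now rows[0,8) x cols[0,8) = 8x8
Op 2 fold_up: fold axis h@4; visible region now rows[0,4) x cols[0,8) = 4x8
Op 3 fold_down: fold axis h@2; visible region now rows[2,4) x cols[0,8) = 2x8
Op 4 fold_down: fold axis h@3; visible region now rows[3,4) x cols[0,8) = 1x8
Op 5 fold_right: fold axis v@4; visible region now rows[3,4) x cols[4,8) = 1x4
Op 6 cut(0, 1): punch at orig (3,5); cuts so far [(3, 5)]; region rows[3,4) x cols[4,8) = 1x4
Op 7 cut(0, 3): punch at orig (3,7); cuts so far [(3, 5), (3, 7)]; region rows[3,4) x cols[4,8) = 1x4
Op 8 cut(0, 2): punch at orig (3,6); cuts so far [(3, 5), (3, 6), (3, 7)]; region rows[3,4) x cols[4,8) = 1x4
Unfold 1 (reflect across v@4): 6 holes -> [(3, 0), (3, 1), (3, 2), (3, 5), (3, 6), (3, 7)]
Unfold 2 (reflect across h@3): 12 holes -> [(2, 0), (2, 1), (2, 2), (2, 5), (2, 6), (2, 7), (3, 0), (3, 1), (3, 2), (3, 5), (3, 6), (3, 7)]
Unfold 3 (reflect across h@2): 24 holes -> [(0, 0), (0, 1), (0, 2), (0, 5), (0, 6), (0, 7), (1, 0), (1, 1), (1, 2), (1, 5), (1, 6), (1, 7), (2, 0), (2, 1), (2, 2), (2, 5), (2, 6), (2, 7), (3, 0), (3, 1), (3, 2), (3, 5), (3, 6), (3, 7)]
Unfold 4 (reflect across h@4): 48 holes -> [(0, 0), (0, 1), (0, 2), (0, 5), (0, 6), (0, 7), (1, 0), (1, 1), (1, 2), (1, 5), (1, 6), (1, 7), (2, 0), (2, 1), (2, 2), (2, 5), (2, 6), (2, 7), (3, 0), (3, 1), (3, 2), (3, 5), (3, 6), (3, 7), (4, 0), (4, 1), (4, 2), (4, 5), (4, 6), (4, 7), (5, 0), (5, 1), (5, 2), (5, 5), (5, 6), (5, 7), (6, 0), (6, 1), (6, 2), (6, 5), (6, 6), (6, 7), (7, 0), (7, 1), (7, 2), (7, 5), (7, 6), (7, 7)]
Unfold 5 (reflect across h@8): 96 holes -> [(0, 0), (0, 1), (0, 2), (0, 5), (0, 6), (0, 7), (1, 0), (1, 1), (1, 2), (1, 5), (1, 6), (1, 7), (2, 0), (2, 1), (2, 2), (2, 5), (2, 6), (2, 7), (3, 0), (3, 1), (3, 2), (3, 5), (3, 6), (3, 7), (4, 0), (4, 1), (4, 2), (4, 5), (4, 6), (4, 7), (5, 0), (5, 1), (5, 2), (5, 5), (5, 6), (5, 7), (6, 0), (6, 1), (6, 2), (6, 5), (6, 6), (6, 7), (7, 0), (7, 1), (7, 2), (7, 5), (7, 6), (7, 7), (8, 0), (8, 1), (8, 2), (8, 5), (8, 6), (8, 7), (9, 0), (9, 1), (9, 2), (9, 5), (9, 6), (9, 7), (10, 0), (10, 1), (10, 2), (10, 5), (10, 6), (10, 7), (11, 0), (11, 1), (11, 2), (11, 5), (11, 6), (11, 7), (12, 0), (12, 1), (12, 2), (12, 5), (12, 6), (12, 7), (13, 0), (13, 1), (13, 2), (13, 5), (13, 6), (13, 7), (14, 0), (14, 1), (14, 2), (14, 5), (14, 6), (14, 7), (15, 0), (15, 1), (15, 2), (15, 5), (15, 6), (15, 7)]

Answer: OOO..OOO
OOO..OOO
OOO..OOO
OOO..OOO
OOO..OOO
OOO..OOO
OOO..OOO
OOO..OOO
OOO..OOO
OOO..OOO
OOO..OOO
OOO..OOO
OOO..OOO
OOO..OOO
OOO..OOO
OOO..OOO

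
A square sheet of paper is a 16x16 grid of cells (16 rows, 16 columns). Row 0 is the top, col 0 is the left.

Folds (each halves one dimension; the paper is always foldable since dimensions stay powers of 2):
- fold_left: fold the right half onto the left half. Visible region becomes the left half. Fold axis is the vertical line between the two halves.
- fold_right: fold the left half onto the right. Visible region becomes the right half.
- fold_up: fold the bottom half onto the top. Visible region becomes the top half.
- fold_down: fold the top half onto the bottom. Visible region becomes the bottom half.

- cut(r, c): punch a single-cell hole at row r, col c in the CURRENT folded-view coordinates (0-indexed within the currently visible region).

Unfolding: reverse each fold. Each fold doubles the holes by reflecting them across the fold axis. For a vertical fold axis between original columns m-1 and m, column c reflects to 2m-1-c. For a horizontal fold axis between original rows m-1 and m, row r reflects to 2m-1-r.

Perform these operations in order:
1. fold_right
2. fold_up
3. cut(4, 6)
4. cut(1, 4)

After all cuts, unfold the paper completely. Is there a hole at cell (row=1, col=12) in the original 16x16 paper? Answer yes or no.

Answer: yes

Derivation:
Op 1 fold_right: fold axis v@8; visible region now rows[0,16) x cols[8,16) = 16x8
Op 2 fold_up: fold axis h@8; visible region now rows[0,8) x cols[8,16) = 8x8
Op 3 cut(4, 6): punch at orig (4,14); cuts so far [(4, 14)]; region rows[0,8) x cols[8,16) = 8x8
Op 4 cut(1, 4): punch at orig (1,12); cuts so far [(1, 12), (4, 14)]; region rows[0,8) x cols[8,16) = 8x8
Unfold 1 (reflect across h@8): 4 holes -> [(1, 12), (4, 14), (11, 14), (14, 12)]
Unfold 2 (reflect across v@8): 8 holes -> [(1, 3), (1, 12), (4, 1), (4, 14), (11, 1), (11, 14), (14, 3), (14, 12)]
Holes: [(1, 3), (1, 12), (4, 1), (4, 14), (11, 1), (11, 14), (14, 3), (14, 12)]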